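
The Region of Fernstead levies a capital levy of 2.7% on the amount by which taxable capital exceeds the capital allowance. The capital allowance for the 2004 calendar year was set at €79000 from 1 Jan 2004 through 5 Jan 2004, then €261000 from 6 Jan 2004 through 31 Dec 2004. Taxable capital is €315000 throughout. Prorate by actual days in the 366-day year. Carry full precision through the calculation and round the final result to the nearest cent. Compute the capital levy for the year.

1 Jan – 5 Jan 2004: 5 days, exemption €79000 → (€315000 − €79000) × 2.7% × 5/366 = €87.0492
6 Jan – 31 Dec 2004: 361 days, exemption €261000 → (€315000 − €261000) × 2.7% × 361/366 = €1438.0820
Total = €1525.1311

€1525.13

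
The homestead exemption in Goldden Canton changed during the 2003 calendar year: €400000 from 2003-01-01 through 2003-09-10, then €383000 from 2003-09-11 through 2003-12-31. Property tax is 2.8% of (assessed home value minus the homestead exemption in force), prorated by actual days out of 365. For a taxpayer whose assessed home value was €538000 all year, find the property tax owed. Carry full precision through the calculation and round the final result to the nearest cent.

€4010.06

2003-01-01 to 2003-09-10: 253 days, exemption €400000 → (€538000 − €400000) × 2.8% × 253/365 = €2678.3342
2003-09-11 to 2003-12-31: 112 days, exemption €383000 → (€538000 − €383000) × 2.8% × 112/365 = €1331.7260
Total = €4010.0603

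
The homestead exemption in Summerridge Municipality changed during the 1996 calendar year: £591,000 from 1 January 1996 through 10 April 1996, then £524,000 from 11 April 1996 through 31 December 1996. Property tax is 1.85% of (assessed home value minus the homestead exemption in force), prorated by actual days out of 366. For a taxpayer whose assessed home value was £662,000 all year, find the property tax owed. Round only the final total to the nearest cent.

1 January – 10 April 1996: 101 days, exemption £591,000 → (£662,000 − £591,000) × 1.85% × 101/366 = £362.4686
11 April – 31 December 1996: 265 days, exemption £524,000 → (£662,000 − £524,000) × 1.85% × 265/366 = £1,848.4836
Total = £2,210.9522

£2,210.95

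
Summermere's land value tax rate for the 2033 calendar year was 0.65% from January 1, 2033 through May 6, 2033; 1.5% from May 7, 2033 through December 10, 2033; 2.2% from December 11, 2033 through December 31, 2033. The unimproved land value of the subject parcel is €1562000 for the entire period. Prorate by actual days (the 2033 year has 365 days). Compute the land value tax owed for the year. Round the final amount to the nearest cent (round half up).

€19475.79

January 1 – May 6, 2033: 126 days at 0.65% → €1562000 × 0.65% × 126/365 = €3504.8712
May 7 – December 10, 2033: 218 days at 1.5% → €1562000 × 1.5% × 218/365 = €13993.8082
December 11 – December 31, 2033: 21 days at 2.2% → €1562000 × 2.2% × 21/365 = €1977.1068
Total = €19475.7863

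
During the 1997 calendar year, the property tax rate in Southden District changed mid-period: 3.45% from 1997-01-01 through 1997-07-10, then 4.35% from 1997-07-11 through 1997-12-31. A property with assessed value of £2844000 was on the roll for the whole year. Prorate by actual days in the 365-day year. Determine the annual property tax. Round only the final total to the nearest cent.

£110319.93

1997-01-01 to 1997-07-10: 191 days at 3.45% → £2844000 × 3.45% × 191/365 = £51343.9397
1997-07-11 to 1997-12-31: 174 days at 4.35% → £2844000 × 4.35% × 174/365 = £58975.9890
Total = £110319.9288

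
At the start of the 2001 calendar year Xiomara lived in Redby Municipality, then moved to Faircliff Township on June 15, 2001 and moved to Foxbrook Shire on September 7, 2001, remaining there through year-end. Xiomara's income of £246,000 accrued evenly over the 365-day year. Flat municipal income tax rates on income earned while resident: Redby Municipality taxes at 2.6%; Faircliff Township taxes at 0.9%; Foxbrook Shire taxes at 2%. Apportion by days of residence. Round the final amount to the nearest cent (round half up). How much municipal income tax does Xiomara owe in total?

£4,964.48

Redby Municipality, January 1 – June 14, 2001: 165 days → £246,000 × 2.6% × 165/365 = £2,891.3425
Faircliff Township, June 15 – September 6, 2001: 84 days → £246,000 × 0.9% × 84/365 = £509.5233
Foxbrook Shire, September 7 – December 31, 2001: 116 days → £246,000 × 2% × 116/365 = £1,563.6164
Total = £4,964.4822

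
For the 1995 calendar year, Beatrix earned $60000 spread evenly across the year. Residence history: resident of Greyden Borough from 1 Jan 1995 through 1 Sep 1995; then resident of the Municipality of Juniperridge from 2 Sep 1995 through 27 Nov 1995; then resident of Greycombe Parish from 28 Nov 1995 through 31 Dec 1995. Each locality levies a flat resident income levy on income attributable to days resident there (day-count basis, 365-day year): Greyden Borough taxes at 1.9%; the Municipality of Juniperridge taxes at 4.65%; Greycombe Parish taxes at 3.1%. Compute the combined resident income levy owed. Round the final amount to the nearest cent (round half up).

$1600.36

Greyden Borough, 1 Jan – 1 Sep 1995: 244 days → $60000 × 1.9% × 244/365 = $762.0822
The Municipality of Juniperridge, 2 Sep – 27 Nov 1995: 87 days → $60000 × 4.65% × 87/365 = $665.0137
Greycombe Parish, 28 Nov – 31 Dec 1995: 34 days → $60000 × 3.1% × 34/365 = $173.2603
Total = $1600.3562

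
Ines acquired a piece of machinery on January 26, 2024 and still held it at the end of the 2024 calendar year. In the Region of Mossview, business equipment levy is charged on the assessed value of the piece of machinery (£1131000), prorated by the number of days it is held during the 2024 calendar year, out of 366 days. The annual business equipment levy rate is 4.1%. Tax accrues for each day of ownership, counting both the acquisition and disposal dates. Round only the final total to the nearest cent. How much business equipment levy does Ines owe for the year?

£43203.58

Days held (January 26 – December 31, 2024): 341 out of 366
Tax = £1131000 × 4.1% × 341/366 = £43203.5820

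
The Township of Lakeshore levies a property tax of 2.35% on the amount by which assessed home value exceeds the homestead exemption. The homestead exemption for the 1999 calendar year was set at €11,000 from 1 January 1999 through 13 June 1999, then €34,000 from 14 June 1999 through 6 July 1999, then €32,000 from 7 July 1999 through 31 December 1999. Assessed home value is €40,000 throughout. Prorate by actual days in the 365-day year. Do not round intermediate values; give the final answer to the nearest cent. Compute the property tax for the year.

1 January – 13 June 1999: 164 days, exemption €11,000 → (€40,000 − €11,000) × 2.35% × 164/365 = €306.2082
14 June – 6 July 1999: 23 days, exemption €34,000 → (€40,000 − €34,000) × 2.35% × 23/365 = €8.8849
7 July – 31 December 1999: 178 days, exemption €32,000 → (€40,000 − €32,000) × 2.35% × 178/365 = €91.6822
Total = €406.7753

€406.78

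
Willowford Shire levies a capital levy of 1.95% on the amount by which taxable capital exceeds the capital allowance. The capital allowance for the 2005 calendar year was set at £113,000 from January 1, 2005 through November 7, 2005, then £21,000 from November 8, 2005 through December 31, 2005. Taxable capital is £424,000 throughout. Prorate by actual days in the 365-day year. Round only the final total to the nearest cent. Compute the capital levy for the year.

£6,329.91

January 1 – November 7, 2005: 311 days, exemption £113,000 → (£424,000 − £113,000) × 1.95% × 311/365 = £5,167.2863
November 8 – December 31, 2005: 54 days, exemption £21,000 → (£424,000 − £21,000) × 1.95% × 54/365 = £1,162.6274
Total = £6,329.9137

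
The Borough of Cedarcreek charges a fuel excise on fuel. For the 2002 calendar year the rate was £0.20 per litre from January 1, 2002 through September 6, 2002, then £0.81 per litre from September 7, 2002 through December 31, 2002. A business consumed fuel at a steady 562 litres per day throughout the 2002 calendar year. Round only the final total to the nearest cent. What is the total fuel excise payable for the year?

£80,793.12

January 1 – September 6, 2002: 249 days × 562 litres/day = 139,938 litres at £0.20/litre → £27,987.60
September 7 – December 31, 2002: 116 days × 562 litres/day = 65,192 litres at £0.81/litre → £52,805.52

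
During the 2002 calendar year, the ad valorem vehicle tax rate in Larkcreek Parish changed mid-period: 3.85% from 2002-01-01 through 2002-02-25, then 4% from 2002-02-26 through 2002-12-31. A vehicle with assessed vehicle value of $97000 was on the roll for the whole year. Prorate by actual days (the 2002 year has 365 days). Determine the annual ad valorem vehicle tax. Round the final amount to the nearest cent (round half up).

$3857.68

2002-01-01 to 2002-02-25: 56 days at 3.85% → $97000 × 3.85% × 56/365 = $572.9644
2002-02-26 to 2002-12-31: 309 days at 4% → $97000 × 4% × 309/365 = $3284.7123
Total = $3857.6767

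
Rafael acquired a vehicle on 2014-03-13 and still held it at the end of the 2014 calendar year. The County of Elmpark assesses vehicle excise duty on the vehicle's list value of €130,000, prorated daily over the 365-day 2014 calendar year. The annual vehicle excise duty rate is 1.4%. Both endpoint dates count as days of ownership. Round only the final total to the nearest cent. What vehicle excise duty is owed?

€1,465.97

Days held (2014-03-13 to 2014-12-31): 294 out of 365
Tax = €130,000 × 1.4% × 294/365 = €1,465.9726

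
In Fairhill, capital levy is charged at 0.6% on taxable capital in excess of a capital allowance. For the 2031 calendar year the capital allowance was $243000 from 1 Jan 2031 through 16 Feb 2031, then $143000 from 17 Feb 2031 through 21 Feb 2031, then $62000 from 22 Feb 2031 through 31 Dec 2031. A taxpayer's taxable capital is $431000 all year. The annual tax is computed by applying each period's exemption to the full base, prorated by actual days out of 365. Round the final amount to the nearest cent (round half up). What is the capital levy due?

1 Jan – 16 Feb 2031: 47 days, exemption $243000 → ($431000 − $243000) × 0.6% × 47/365 = $145.2493
17 Feb – 21 Feb 2031: 5 days, exemption $143000 → ($431000 − $143000) × 0.6% × 5/365 = $23.6712
22 Feb – 31 Dec 2031: 313 days, exemption $62000 → ($431000 − $62000) × 0.6% × 313/365 = $1898.5808
Total = $2067.5014

$2067.50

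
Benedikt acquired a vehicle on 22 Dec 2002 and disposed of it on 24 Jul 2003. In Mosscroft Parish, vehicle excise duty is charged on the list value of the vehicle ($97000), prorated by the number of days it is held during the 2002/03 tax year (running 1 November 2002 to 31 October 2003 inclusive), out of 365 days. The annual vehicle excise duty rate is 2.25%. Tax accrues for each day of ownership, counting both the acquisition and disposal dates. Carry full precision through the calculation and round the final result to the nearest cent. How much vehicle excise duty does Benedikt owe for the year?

Days held (22 Dec 2002 – 24 Jul 2003): 215 out of 365
Tax = $97000 × 2.25% × 215/365 = $1285.5822

$1285.58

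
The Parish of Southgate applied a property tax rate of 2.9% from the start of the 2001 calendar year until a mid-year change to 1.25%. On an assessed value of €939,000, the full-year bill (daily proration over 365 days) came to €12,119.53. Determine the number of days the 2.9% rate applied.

9 days

Let d = days at the first rate; then 365 − d days at the second rate.
€939,000 × [2.9%·d + 1.25%·(365−d)] / 365 = €12,119.53
Solving gives d = 9, so the new rate took effect on 10 January 2001.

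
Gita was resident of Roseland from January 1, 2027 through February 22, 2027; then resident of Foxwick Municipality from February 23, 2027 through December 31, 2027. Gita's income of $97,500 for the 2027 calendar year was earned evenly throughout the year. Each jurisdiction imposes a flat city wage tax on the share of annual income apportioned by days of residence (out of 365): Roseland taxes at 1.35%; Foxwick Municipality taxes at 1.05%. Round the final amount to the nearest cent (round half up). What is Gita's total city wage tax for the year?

$1,066.22

Roseland, January 1 – February 22, 2027: 53 days → $97,500 × 1.35% × 53/365 = $191.1267
Foxwick Municipality, February 23 – December 31, 2027: 312 days → $97,500 × 1.05% × 312/365 = $875.0959
Total = $1,066.2226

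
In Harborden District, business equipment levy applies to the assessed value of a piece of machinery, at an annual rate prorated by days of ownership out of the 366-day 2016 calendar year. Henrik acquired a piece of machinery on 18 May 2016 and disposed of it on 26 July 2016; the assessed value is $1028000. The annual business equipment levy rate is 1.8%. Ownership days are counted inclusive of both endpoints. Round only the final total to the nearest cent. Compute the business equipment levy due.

$3539.02

Days held (18 May – 26 July 2016): 70 out of 366
Tax = $1028000 × 1.8% × 70/366 = $3539.0164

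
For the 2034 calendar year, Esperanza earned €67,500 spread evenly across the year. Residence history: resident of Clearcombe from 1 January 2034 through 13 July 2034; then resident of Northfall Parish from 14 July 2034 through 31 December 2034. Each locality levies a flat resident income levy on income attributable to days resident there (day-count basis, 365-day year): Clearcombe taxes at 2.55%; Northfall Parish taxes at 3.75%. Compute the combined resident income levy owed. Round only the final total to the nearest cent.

Clearcombe, 1 January – 13 July 2034: 194 days → €67,500 × 2.55% × 194/365 = €914.8562
Northfall Parish, 14 July – 31 December 2034: 171 days → €67,500 × 3.75% × 171/365 = €1,185.8733
Total = €2,100.7295

€2,100.73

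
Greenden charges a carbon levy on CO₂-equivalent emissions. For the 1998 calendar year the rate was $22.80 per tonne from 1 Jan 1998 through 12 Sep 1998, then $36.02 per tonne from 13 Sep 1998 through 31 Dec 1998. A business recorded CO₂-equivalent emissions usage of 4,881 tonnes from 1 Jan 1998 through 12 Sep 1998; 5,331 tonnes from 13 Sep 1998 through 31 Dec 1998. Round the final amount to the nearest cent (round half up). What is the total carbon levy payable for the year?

1 Jan – 12 Sep 1998: 4,881 tonnes at $22.80/tonne → $111,286.80
13 Sep – 31 Dec 1998: 5,331 tonnes at $36.02/tonne → $192,022.62

$303,309.42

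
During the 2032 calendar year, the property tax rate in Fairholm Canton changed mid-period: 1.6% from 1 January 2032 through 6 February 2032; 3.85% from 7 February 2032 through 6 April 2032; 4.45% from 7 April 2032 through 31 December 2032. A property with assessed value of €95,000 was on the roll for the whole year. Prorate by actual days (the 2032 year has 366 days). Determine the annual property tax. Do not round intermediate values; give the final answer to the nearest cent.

1 January – 6 February 2032: 37 days at 1.6% → €95,000 × 1.6% × 37/366 = €153.6612
7 February – 6 April 2032: 60 days at 3.85% → €95,000 × 3.85% × 60/366 = €599.5902
7 April – 31 December 2032: 269 days at 4.45% → €95,000 × 4.45% × 269/366 = €3,107.0970
Total = €3,860.3484

€3,860.35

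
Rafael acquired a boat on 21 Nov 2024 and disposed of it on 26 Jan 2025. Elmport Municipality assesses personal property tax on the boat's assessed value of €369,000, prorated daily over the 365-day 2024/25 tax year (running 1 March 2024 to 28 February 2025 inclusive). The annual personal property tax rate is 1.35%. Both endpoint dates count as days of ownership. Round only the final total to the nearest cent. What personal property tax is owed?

€914.41

Days held (21 Nov 2024 – 26 Jan 2025): 67 out of 365
Tax = €369,000 × 1.35% × 67/365 = €914.4123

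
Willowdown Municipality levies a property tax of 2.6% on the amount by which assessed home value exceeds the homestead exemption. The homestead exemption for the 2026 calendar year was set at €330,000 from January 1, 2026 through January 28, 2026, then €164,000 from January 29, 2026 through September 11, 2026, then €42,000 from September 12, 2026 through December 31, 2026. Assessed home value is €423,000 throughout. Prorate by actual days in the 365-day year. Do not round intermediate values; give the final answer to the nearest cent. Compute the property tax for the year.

January 1 – January 28, 2026: 28 days, exemption €330,000 → (€423,000 − €330,000) × 2.6% × 28/365 = €185.4904
January 29 – September 11, 2026: 226 days, exemption €164,000 → (€423,000 − €164,000) × 2.6% × 226/365 = €4,169.5452
September 12 – December 31, 2026: 111 days, exemption €42,000 → (€423,000 − €42,000) × 2.6% × 111/365 = €3,012.5096
Total = €7,367.5452

€7,367.55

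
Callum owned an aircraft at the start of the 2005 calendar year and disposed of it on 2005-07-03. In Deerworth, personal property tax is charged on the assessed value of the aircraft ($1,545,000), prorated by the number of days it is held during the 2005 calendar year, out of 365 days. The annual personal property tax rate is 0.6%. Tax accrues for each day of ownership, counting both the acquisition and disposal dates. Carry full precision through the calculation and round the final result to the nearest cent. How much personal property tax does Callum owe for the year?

Days held (2005-01-01 to 2005-07-03): 184 out of 365
Tax = $1,545,000 × 0.6% × 184/365 = $4,673.0959

$4,673.10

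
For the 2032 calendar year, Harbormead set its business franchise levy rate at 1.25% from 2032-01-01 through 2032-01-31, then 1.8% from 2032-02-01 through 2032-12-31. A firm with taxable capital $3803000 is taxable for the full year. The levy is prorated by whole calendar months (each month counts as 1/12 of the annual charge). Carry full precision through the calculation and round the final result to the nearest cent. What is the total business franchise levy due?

$66710.96

2032-01-01 to 2032-01-31: 1 month at 1.25% → $3803000 × 1.25% × 1/12 = $3961.4583
2032-02-01 to 2032-12-31: 11 months at 1.8% → $3803000 × 1.8% × 11/12 = $62749.5000
Total = $66710.9583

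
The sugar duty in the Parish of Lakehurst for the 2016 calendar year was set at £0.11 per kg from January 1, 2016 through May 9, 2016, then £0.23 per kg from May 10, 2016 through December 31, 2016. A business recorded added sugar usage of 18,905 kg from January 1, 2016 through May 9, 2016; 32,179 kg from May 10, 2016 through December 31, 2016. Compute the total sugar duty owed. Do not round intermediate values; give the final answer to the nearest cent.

January 1 – May 9, 2016: 18,905 kg at £0.11/kg → £2,079.55
May 10 – December 31, 2016: 32,179 kg at £0.23/kg → £7,401.17

£9,480.72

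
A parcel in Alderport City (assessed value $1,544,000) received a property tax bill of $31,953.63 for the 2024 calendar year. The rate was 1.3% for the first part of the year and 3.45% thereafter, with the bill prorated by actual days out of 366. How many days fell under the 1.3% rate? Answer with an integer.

Let d = days at the first rate; then 366 − d days at the second rate.
$1,544,000 × [1.3%·d + 3.45%·(366−d)] / 366 = $31,953.63
Solving gives d = 235, so the new rate took effect on August 23, 2024.

235 days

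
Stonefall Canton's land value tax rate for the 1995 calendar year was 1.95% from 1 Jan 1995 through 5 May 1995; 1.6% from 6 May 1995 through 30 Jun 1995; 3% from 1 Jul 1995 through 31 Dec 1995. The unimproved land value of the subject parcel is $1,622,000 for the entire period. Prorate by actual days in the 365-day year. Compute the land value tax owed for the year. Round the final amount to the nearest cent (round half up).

$39,343.50

1 Jan – 5 May 1995: 125 days at 1.95% → $1,622,000 × 1.95% × 125/365 = $10,831.8493
6 May – 30 Jun 1995: 56 days at 1.6% → $1,622,000 × 1.6% × 56/365 = $3,981.6767
1 Jul – 31 Dec 1995: 184 days at 3% → $1,622,000 × 3% × 184/365 = $24,529.9726
Total = $39,343.4986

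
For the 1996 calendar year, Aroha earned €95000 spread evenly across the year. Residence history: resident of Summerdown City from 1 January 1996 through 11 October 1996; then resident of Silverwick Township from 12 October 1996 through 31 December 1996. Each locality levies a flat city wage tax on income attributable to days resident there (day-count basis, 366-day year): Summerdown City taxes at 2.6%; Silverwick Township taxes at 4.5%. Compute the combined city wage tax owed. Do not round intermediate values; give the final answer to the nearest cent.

€2869.47

Summerdown City, 1 January – 11 October 1996: 285 days → €95000 × 2.6% × 285/366 = €1923.3607
Silverwick Township, 12 October – 31 December 1996: 81 days → €95000 × 4.5% × 81/366 = €946.1066
Total = €2869.4672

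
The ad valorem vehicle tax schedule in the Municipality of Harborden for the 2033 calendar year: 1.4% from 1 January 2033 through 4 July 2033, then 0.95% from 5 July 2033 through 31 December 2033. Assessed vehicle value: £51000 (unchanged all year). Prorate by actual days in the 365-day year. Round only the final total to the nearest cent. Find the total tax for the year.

1 January – 4 July 2033: 185 days at 1.4% → £51000 × 1.4% × 185/365 = £361.8904
5 July – 31 December 2033: 180 days at 0.95% → £51000 × 0.95% × 180/365 = £238.9315
Total = £600.8219

£600.82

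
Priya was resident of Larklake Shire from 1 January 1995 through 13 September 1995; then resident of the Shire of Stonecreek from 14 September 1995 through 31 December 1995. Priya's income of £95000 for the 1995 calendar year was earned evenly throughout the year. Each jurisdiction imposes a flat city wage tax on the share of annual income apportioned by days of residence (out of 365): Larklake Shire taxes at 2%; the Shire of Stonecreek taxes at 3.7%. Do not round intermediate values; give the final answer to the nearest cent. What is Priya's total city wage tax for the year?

£2382.29

Larklake Shire, 1 January – 13 September 1995: 256 days → £95000 × 2% × 256/365 = £1332.6027
The Shire of Stonecreek, 14 September – 31 December 1995: 109 days → £95000 × 3.7% × 109/365 = £1049.6849
Total = £2382.2877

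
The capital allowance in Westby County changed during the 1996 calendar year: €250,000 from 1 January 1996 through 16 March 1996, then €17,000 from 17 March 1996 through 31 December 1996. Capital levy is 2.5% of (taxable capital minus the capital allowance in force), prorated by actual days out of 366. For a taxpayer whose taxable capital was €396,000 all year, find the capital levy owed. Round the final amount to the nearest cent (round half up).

1 January – 16 March 1996: 76 days, exemption €250,000 → (€396,000 − €250,000) × 2.5% × 76/366 = €757.9235
17 March – 31 December 1996: 290 days, exemption €17,000 → (€396,000 − €17,000) × 2.5% × 290/366 = €7,507.5137
Total = €8,265.4372

€8,265.44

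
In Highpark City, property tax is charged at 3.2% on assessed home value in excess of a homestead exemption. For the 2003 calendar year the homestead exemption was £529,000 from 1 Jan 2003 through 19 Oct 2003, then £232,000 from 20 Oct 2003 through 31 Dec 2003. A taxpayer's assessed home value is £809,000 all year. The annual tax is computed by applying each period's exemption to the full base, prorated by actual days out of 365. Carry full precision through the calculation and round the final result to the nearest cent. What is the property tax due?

£10,860.80

1 Jan – 19 Oct 2003: 292 days, exemption £529,000 → (£809,000 − £529,000) × 3.2% × 292/365 = £7,168.0000
20 Oct – 31 Dec 2003: 73 days, exemption £232,000 → (£809,000 − £232,000) × 3.2% × 73/365 = £3,692.8000
Total = £10,860.8000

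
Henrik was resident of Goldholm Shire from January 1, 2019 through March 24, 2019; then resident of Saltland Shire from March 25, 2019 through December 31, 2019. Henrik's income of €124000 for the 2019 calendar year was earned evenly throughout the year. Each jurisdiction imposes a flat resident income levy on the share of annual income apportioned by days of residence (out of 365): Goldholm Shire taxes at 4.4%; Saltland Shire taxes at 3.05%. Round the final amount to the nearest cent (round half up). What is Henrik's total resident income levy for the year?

€4162.66

Goldholm Shire, January 1 – March 24, 2019: 83 days → €124000 × 4.4% × 83/365 = €1240.6795
Saltland Shire, March 25 – December 31, 2019: 282 days → €124000 × 3.05% × 282/365 = €2921.9836
Total = €4162.6630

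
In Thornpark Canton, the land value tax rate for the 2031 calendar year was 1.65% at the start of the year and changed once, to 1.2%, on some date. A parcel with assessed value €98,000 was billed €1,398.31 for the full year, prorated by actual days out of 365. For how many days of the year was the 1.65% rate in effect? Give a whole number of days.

184 days

Let d = days at the first rate; then 365 − d days at the second rate.
€98,000 × [1.65%·d + 1.2%·(365−d)] / 365 = €1,398.31
Solving gives d = 184, so the new rate took effect on 4 Jul 2031.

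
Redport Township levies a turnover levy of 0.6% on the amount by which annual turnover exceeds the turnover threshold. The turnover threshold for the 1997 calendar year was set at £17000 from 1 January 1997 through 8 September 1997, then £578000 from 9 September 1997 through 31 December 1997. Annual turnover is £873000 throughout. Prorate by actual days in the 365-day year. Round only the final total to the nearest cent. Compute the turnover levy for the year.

1 January – 8 September 1997: 251 days, exemption £17000 → (£873000 − £17000) × 0.6% × 251/365 = £3531.8795
9 September – 31 December 1997: 114 days, exemption £578000 → (£873000 − £578000) × 0.6% × 114/365 = £552.8219
Total = £4084.7014

£4084.70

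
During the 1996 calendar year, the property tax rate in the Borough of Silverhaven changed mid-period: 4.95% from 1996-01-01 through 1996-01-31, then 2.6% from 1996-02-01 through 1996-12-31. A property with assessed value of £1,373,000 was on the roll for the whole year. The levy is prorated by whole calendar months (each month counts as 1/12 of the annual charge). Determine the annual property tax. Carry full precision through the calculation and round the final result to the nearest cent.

1996-01-01 to 1996-01-31: 1 month at 4.95% → £1,373,000 × 4.95% × 1/12 = £5,663.6250
1996-02-01 to 1996-12-31: 11 months at 2.6% → £1,373,000 × 2.6% × 11/12 = £32,723.1667
Total = £38,386.7917

£38,386.79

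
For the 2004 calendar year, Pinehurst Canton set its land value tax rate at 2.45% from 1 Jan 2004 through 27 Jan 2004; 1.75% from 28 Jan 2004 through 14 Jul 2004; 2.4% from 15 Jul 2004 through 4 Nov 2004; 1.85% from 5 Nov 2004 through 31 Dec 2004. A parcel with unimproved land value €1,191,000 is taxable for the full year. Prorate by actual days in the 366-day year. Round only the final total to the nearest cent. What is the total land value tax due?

€24,033.14

1 Jan – 27 Jan 2004: 27 days at 2.45% → €1,191,000 × 2.45% × 27/366 = €2,152.5861
28 Jan – 14 Jul 2004: 169 days at 1.75% → €1,191,000 × 1.75% × 169/366 = €9,623.9959
15 Jul – 4 Nov 2004: 113 days at 2.4% → €1,191,000 × 2.4% × 113/366 = €8,825.1148
5 Nov – 31 Dec 2004: 57 days at 1.85% → €1,191,000 × 1.85% × 57/366 = €3,431.4467
Total = €24,033.1434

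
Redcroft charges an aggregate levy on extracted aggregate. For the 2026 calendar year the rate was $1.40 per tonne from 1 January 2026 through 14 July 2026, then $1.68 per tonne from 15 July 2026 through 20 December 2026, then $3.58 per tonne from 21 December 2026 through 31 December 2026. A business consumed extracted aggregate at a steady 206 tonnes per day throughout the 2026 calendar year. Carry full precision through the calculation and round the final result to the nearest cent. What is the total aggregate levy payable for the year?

1 January – 14 July 2026: 195 days × 206 tonnes/day = 40,170 tonnes at $1.40/tonne → $56,238.00
15 July – 20 December 2026: 159 days × 206 tonnes/day = 32,754 tonnes at $1.68/tonne → $55,026.72
21 December – 31 December 2026: 11 days × 206 tonnes/day = 2,266 tonnes at $3.58/tonne → $8,112.28

$119,377.00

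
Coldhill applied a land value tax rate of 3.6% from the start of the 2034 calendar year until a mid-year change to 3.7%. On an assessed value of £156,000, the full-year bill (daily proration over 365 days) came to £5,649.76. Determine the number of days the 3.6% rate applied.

286 days

Let d = days at the first rate; then 365 − d days at the second rate.
£156,000 × [3.6%·d + 3.7%·(365−d)] / 365 = £5,649.76
Solving gives d = 286, so the new rate took effect on 14 October 2034.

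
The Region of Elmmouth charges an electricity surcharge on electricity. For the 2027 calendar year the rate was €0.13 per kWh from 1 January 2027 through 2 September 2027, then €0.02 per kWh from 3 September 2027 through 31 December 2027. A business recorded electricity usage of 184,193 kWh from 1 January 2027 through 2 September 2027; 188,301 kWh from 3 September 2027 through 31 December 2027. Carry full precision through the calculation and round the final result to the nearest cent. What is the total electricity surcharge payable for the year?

€27,711.11

1 January – 2 September 2027: 184,193 kWh at €0.13/kWh → €23,945.09
3 September – 31 December 2027: 188,301 kWh at €0.02/kWh → €3,766.02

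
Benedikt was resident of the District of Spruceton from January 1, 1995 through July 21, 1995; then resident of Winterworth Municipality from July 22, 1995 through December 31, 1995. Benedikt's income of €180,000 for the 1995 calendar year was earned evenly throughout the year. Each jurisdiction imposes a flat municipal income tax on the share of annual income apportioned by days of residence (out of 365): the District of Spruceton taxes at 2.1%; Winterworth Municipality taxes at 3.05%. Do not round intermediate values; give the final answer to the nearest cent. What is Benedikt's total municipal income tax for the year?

The District of Spruceton, January 1 – July 21, 1995: 202 days → €180,000 × 2.1% × 202/365 = €2,091.9452
Winterworth Municipality, July 22 – December 31, 1995: 163 days → €180,000 × 3.05% × 163/365 = €2,451.6986
Total = €4,543.6438

€4,543.64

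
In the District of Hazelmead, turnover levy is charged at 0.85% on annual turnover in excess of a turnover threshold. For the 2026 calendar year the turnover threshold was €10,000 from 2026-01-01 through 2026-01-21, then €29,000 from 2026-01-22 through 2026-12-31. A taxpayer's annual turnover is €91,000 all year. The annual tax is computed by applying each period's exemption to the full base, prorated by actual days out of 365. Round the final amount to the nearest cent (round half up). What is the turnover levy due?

€536.29

2026-01-01 to 2026-01-21: 21 days, exemption €10,000 → (€91,000 − €10,000) × 0.85% × 21/365 = €39.6123
2026-01-22 to 2026-12-31: 344 days, exemption €29,000 → (€91,000 − €29,000) × 0.85% × 344/365 = €496.6795
Total = €536.2918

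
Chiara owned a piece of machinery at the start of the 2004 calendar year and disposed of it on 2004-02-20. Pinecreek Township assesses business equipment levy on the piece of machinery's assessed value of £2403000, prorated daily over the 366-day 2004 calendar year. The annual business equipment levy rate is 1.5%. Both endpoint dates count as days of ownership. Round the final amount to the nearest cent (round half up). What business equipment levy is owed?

Days held (2004-01-01 to 2004-02-20): 51 out of 366
Tax = £2403000 × 1.5% × 51/366 = £5022.6639

£5022.66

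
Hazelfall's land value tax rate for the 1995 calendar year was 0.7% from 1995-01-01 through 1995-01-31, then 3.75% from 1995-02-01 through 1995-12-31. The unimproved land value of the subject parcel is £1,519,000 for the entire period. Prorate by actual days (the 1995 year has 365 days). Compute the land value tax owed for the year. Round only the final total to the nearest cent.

1995-01-01 to 1995-01-31: 31 days at 0.7% → £1,519,000 × 0.7% × 31/365 = £903.0767
1995-02-01 to 1995-12-31: 334 days at 3.75% → £1,519,000 × 3.75% × 334/365 = £52,124.5890
Total = £53,027.6658

£53,027.67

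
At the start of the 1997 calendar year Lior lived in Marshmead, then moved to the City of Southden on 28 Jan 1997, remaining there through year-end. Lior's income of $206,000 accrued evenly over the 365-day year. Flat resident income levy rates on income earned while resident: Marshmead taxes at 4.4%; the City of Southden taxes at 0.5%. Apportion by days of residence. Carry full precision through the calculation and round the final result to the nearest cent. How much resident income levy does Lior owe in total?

$1,624.30

Marshmead, 1 Jan – 27 Jan 1997: 27 days → $206,000 × 4.4% × 27/365 = $670.4877
The City of Southden, 28 Jan – 31 Dec 1997: 338 days → $206,000 × 0.5% × 338/365 = $953.8082
Total = $1,624.2959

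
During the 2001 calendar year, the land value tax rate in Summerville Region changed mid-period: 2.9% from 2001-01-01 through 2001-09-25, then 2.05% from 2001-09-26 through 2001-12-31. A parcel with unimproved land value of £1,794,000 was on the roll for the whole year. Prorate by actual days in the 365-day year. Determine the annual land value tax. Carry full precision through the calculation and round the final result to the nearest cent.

2001-01-01 to 2001-09-25: 268 days at 2.9% → £1,794,000 × 2.9% × 268/365 = £38,199.9123
2001-09-26 to 2001-12-31: 97 days at 2.05% → £1,794,000 × 2.05% × 97/365 = £9,773.6137
Total = £47,973.5260

£47,973.53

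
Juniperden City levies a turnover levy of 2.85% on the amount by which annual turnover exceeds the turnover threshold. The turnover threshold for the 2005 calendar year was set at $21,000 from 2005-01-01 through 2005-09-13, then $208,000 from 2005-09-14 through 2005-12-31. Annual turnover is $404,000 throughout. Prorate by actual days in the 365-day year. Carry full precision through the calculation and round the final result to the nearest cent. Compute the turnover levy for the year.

2005-01-01 to 2005-09-13: 256 days, exemption $21,000 → ($404,000 − $21,000) × 2.85% × 256/365 = $7,655.8027
2005-09-14 to 2005-12-31: 109 days, exemption $208,000 → ($404,000 − $208,000) × 2.85% × 109/365 = $1,668.1479
Total = $9,323.9507

$9,323.95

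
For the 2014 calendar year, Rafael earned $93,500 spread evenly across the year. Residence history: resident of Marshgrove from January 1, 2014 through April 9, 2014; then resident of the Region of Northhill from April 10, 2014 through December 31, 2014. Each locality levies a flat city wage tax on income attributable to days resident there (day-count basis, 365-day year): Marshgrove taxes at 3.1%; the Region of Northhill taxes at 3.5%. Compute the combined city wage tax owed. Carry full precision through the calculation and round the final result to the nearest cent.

Marshgrove, January 1 – April 9, 2014: 99 days → $93,500 × 3.1% × 99/365 = $786.1685
The Region of Northhill, April 10 – December 31, 2014: 266 days → $93,500 × 3.5% × 266/365 = $2,384.8904
Total = $3,171.0589

$3,171.06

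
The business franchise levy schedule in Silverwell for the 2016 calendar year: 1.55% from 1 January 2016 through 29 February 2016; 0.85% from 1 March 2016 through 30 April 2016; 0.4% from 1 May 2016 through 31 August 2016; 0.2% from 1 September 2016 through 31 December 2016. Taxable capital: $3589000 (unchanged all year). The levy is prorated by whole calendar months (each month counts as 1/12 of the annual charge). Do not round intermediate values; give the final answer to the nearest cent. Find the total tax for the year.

$21534.00

1 January – 29 February 2016: 2 months at 1.55% → $3589000 × 1.55% × 2/12 = $9271.5833
1 March – 30 April 2016: 2 months at 0.85% → $3589000 × 0.85% × 2/12 = $5084.4167
1 May – 31 August 2016: 4 months at 0.4% → $3589000 × 0.4% × 4/12 = $4785.3333
1 September – 31 December 2016: 4 months at 0.2% → $3589000 × 0.2% × 4/12 = $2392.6667
Total = $21534.0000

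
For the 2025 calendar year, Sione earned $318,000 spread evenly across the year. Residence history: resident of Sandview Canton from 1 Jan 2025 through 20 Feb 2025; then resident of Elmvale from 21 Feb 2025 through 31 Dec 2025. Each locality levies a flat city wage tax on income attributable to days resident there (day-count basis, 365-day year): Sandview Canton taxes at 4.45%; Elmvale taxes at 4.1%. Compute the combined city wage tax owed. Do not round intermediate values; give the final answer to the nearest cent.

$13,193.52

Sandview Canton, 1 Jan – 20 Feb 2025: 51 days → $318,000 × 4.45% × 51/365 = $1,977.2630
Elmvale, 21 Feb – 31 Dec 2025: 314 days → $318,000 × 4.1% × 314/365 = $11,216.2521
Total = $13,193.5151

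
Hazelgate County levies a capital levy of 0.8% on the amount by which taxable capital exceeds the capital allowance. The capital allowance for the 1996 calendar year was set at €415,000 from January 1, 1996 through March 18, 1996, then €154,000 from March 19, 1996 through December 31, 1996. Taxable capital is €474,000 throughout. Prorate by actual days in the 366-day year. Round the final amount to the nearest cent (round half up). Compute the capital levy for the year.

January 1 – March 18, 1996: 78 days, exemption €415,000 → (€474,000 − €415,000) × 0.8% × 78/366 = €100.5902
March 19 – December 31, 1996: 288 days, exemption €154,000 → (€474,000 − €154,000) × 0.8% × 288/366 = €2,014.4262
Total = €2,115.0164

€2,115.02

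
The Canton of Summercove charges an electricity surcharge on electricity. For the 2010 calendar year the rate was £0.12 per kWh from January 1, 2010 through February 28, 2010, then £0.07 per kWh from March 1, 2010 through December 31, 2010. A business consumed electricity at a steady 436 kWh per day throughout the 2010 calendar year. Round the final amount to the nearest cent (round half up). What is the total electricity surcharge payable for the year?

£12426.00

January 1 – February 28, 2010: 59 days × 436 kWh/day = 25,724 kWh at £0.12/kWh → £3086.88
March 1 – December 31, 2010: 306 days × 436 kWh/day = 133,416 kWh at £0.07/kWh → £9339.12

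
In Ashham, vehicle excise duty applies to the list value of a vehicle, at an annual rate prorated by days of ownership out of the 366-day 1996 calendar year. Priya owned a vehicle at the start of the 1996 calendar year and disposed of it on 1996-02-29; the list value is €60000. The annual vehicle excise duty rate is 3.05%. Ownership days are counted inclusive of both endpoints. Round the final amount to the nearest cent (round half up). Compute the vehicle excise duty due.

€300.00

Days held (1996-01-01 to 1996-02-29): 60 out of 366
Tax = €60000 × 3.05% × 60/366 = €300.0000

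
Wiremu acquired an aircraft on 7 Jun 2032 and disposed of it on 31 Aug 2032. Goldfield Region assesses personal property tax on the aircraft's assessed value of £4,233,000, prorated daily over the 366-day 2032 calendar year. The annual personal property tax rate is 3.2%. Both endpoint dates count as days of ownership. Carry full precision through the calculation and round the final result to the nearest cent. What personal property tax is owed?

Days held (7 Jun – 31 Aug 2032): 86 out of 366
Tax = £4,233,000 × 3.2% × 86/366 = £31,828.4590

£31,828.46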